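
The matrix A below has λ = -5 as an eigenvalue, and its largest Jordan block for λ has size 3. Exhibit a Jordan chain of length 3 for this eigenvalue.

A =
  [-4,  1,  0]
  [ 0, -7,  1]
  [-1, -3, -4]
A Jordan chain for λ = -5 of length 3:
v_1 = (1, -1, -2)ᵀ
v_2 = (1, 0, -1)ᵀ
v_3 = (1, 0, 0)ᵀ

Let N = A − (-5)·I. We want v_3 with N^3 v_3 = 0 but N^2 v_3 ≠ 0; then v_{j-1} := N · v_j for j = 3, …, 2.

Pick v_3 = (1, 0, 0)ᵀ.
Then v_2 = N · v_3 = (1, 0, -1)ᵀ.
Then v_1 = N · v_2 = (1, -1, -2)ᵀ.

Sanity check: (A − (-5)·I) v_1 = (0, 0, 0)ᵀ = 0. ✓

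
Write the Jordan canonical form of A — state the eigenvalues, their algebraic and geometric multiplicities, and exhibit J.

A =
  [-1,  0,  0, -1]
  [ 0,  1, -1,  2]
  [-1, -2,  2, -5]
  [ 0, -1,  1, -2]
J_3(0) ⊕ J_1(0)

The characteristic polynomial is
  det(x·I − A) = x^4

Eigenvalues and multiplicities (the geometric multiplicity of λ is n − rank(A − λI), which equals the number of Jordan blocks for λ):
  λ = 0: algebraic multiplicity = 4, geometric multiplicity = 2

Determining the block sizes for each eigenvalue:
  λ = 0: with am = 4 and gm = 2, the partition is not yet determined (e.g. several partitions of 4 into 2 parts exist). Let N = A − (0)·I. Computing rank(N^1) = 2, rank(N^2) = 1, rank(N^3) = 0; the number of blocks of size ≥ j is rank(N^{j−1}) − rank(N^j), giving [2, 1, 1]. So we have 1 block(s) of size 3, 1 block(s) of size 1 → block sizes [3, 1]

Assembling the blocks gives a Jordan form
J =
  [0, 1, 0, 0]
  [0, 0, 1, 0]
  [0, 0, 0, 0]
  [0, 0, 0, 0]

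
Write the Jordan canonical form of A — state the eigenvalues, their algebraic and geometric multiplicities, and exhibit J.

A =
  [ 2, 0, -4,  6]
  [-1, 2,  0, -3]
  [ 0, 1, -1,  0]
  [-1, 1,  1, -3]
J_3(0) ⊕ J_1(0)

The characteristic polynomial is
  det(x·I − A) = x^4

Eigenvalues and multiplicities (the geometric multiplicity of λ is n − rank(A − λI), which equals the number of Jordan blocks for λ):
  λ = 0: algebraic multiplicity = 4, geometric multiplicity = 2

Determining the block sizes for each eigenvalue:
  λ = 0: with am = 4 and gm = 2, the partition is not yet determined (e.g. several partitions of 4 into 2 parts exist). Let N = A − (0)·I. Computing rank(N^1) = 2, rank(N^2) = 1, rank(N^3) = 0; the number of blocks of size ≥ j is rank(N^{j−1}) − rank(N^j), giving [2, 1, 1]. So we have 1 block(s) of size 3, 1 block(s) of size 1 → block sizes [3, 1]

Assembling the blocks gives a Jordan form
J =
  [0, 1, 0, 0]
  [0, 0, 1, 0]
  [0, 0, 0, 0]
  [0, 0, 0, 0]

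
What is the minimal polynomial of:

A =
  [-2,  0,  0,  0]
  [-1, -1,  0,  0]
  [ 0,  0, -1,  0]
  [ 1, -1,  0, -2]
x^2 + 3*x + 2

The characteristic polynomial is χ_A(x) = (x + 1)^2*(x + 2)^2, so the eigenvalues are known. The minimal polynomial is
  m_A(x) = Π_λ (x − λ)^{k_λ}
where k_λ is the size of the *largest* Jordan block for λ (equivalently, the smallest k with (A − λI)^k v = 0 for every generalised eigenvector v of λ).

  λ = -2: largest Jordan block has size 1, contributing (x + 2)
  λ = -1: largest Jordan block has size 1, contributing (x + 1)

So m_A(x) = (x + 1)*(x + 2) = x^2 + 3*x + 2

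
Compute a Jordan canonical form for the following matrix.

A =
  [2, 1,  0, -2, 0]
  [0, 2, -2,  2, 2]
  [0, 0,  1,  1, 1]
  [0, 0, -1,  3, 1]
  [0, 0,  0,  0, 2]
J_2(2) ⊕ J_2(2) ⊕ J_1(2)

The characteristic polynomial is
  det(x·I − A) = x^5 - 10*x^4 + 40*x^3 - 80*x^2 + 80*x - 32 = (x - 2)^5

Eigenvalues and multiplicities (the geometric multiplicity of λ is n − rank(A − λI), which equals the number of Jordan blocks for λ):
  λ = 2: algebraic multiplicity = 5, geometric multiplicity = 3

Determining the block sizes for each eigenvalue:
  λ = 2: with am = 5 and gm = 3, the partition is not yet determined (e.g. several partitions of 5 into 3 parts exist). Let N = A − (2)·I. Computing rank(N^1) = 2, rank(N^2) = 0; the number of blocks of size ≥ j is rank(N^{j−1}) − rank(N^j), giving [3, 2]. So we have 2 block(s) of size 2, 1 block(s) of size 1 → block sizes [2, 2, 1]

Assembling the blocks gives a Jordan form
J =
  [2, 1, 0, 0, 0]
  [0, 2, 0, 0, 0]
  [0, 0, 2, 1, 0]
  [0, 0, 0, 2, 0]
  [0, 0, 0, 0, 2]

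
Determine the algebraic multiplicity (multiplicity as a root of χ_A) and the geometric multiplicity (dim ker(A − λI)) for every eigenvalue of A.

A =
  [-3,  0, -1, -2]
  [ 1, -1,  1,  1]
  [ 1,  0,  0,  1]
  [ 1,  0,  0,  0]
λ = -1: alg = 4, geom = 2

Step 1 — factor the characteristic polynomial to read off the algebraic multiplicities:
  χ_A(x) = (x + 1)^4

Step 2 — compute geometric multiplicities via the rank-nullity identity g(λ) = n − rank(A − λI):
  rank(A − (-1)·I) = 2, so dim ker(A − (-1)·I) = n − 2 = 2

Summary:
  λ = -1: algebraic multiplicity = 4, geometric multiplicity = 2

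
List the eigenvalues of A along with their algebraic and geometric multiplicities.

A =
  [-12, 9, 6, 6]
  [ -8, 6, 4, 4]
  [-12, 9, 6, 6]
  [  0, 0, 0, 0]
λ = 0: alg = 4, geom = 3

Step 1 — factor the characteristic polynomial to read off the algebraic multiplicities:
  χ_A(x) = x^4

Step 2 — compute geometric multiplicities via the rank-nullity identity g(λ) = n − rank(A − λI):
  rank(A − (0)·I) = 1, so dim ker(A − (0)·I) = n − 1 = 3

Summary:
  λ = 0: algebraic multiplicity = 4, geometric multiplicity = 3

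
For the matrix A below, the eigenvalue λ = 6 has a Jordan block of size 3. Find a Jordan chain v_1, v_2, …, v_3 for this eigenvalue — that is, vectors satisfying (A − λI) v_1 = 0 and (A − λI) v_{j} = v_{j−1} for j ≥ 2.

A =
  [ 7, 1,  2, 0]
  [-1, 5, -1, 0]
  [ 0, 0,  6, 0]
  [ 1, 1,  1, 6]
A Jordan chain for λ = 6 of length 3:
v_1 = (1, -1, 0, 1)ᵀ
v_2 = (2, -1, 0, 1)ᵀ
v_3 = (0, 0, 1, 0)ᵀ

Let N = A − (6)·I. We want v_3 with N^3 v_3 = 0 but N^2 v_3 ≠ 0; then v_{j-1} := N · v_j for j = 3, …, 2.

Pick v_3 = (0, 0, 1, 0)ᵀ.
Then v_2 = N · v_3 = (2, -1, 0, 1)ᵀ.
Then v_1 = N · v_2 = (1, -1, 0, 1)ᵀ.

Sanity check: (A − (6)·I) v_1 = (0, 0, 0, 0)ᵀ = 0. ✓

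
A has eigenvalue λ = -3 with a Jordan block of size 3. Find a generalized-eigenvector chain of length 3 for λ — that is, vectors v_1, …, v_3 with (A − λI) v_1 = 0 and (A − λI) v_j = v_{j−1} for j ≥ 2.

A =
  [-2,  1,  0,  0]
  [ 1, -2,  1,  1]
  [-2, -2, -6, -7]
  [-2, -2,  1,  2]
A Jordan chain for λ = -3 of length 3:
v_1 = (1, -1, 0, 0)ᵀ
v_2 = (0, 1, -3, 1)ᵀ
v_3 = (0, 0, 1, 0)ᵀ

Let N = A − (-3)·I. We want v_3 with N^3 v_3 = 0 but N^2 v_3 ≠ 0; then v_{j-1} := N · v_j for j = 3, …, 2.

Pick v_3 = (0, 0, 1, 0)ᵀ.
Then v_2 = N · v_3 = (0, 1, -3, 1)ᵀ.
Then v_1 = N · v_2 = (1, -1, 0, 0)ᵀ.

Sanity check: (A − (-3)·I) v_1 = (0, 0, 0, 0)ᵀ = 0. ✓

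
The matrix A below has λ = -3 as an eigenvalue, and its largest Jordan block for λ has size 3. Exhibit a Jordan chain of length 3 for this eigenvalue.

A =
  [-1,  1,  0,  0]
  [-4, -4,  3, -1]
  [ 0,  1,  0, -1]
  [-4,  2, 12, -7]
A Jordan chain for λ = -3 of length 3:
v_1 = (1, -2, 0, -2)ᵀ
v_2 = (1, -1, 1, 2)ᵀ
v_3 = (0, 1, 0, 0)ᵀ

Let N = A − (-3)·I. We want v_3 with N^3 v_3 = 0 but N^2 v_3 ≠ 0; then v_{j-1} := N · v_j for j = 3, …, 2.

Pick v_3 = (0, 1, 0, 0)ᵀ.
Then v_2 = N · v_3 = (1, -1, 1, 2)ᵀ.
Then v_1 = N · v_2 = (1, -2, 0, -2)ᵀ.

Sanity check: (A − (-3)·I) v_1 = (0, 0, 0, 0)ᵀ = 0. ✓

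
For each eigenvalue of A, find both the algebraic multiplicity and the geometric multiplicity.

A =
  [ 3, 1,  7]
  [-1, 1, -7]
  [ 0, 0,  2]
λ = 2: alg = 3, geom = 2

Step 1 — factor the characteristic polynomial to read off the algebraic multiplicities:
  χ_A(x) = (x - 2)^3

Step 2 — compute geometric multiplicities via the rank-nullity identity g(λ) = n − rank(A − λI):
  rank(A − (2)·I) = 1, so dim ker(A − (2)·I) = n − 1 = 2

Summary:
  λ = 2: algebraic multiplicity = 3, geometric multiplicity = 2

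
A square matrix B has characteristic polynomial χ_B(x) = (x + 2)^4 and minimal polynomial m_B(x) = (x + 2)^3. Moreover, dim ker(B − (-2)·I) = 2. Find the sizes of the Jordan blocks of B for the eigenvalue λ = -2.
Block sizes for λ = -2: [3, 1]

Step 1 — from the characteristic polynomial, algebraic multiplicity of λ = -2 is 4. From dim ker(B − (-2)·I) = 2, there are exactly 2 Jordan blocks for λ = -2.
Step 2 — from the minimal polynomial, the factor (x + 2)^3 tells us the largest block for λ = -2 has size 3.
Step 3 — with total size 4, 2 blocks, and largest block 3, the block sizes (in nonincreasing order) are [3, 1].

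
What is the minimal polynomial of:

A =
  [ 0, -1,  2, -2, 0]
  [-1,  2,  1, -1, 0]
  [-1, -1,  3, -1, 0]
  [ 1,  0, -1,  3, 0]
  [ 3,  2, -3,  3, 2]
x^3 - 6*x^2 + 12*x - 8

The characteristic polynomial is χ_A(x) = (x - 2)^5, so the eigenvalues are known. The minimal polynomial is
  m_A(x) = Π_λ (x − λ)^{k_λ}
where k_λ is the size of the *largest* Jordan block for λ (equivalently, the smallest k with (A − λI)^k v = 0 for every generalised eigenvector v of λ).

  λ = 2: largest Jordan block has size 3, contributing (x − 2)^3

So m_A(x) = (x - 2)^3 = x^3 - 6*x^2 + 12*x - 8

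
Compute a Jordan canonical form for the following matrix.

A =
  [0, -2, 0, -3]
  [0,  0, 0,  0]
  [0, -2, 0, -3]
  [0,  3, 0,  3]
J_2(0) ⊕ J_1(0) ⊕ J_1(3)

The characteristic polynomial is
  det(x·I − A) = x^4 - 3*x^3 = x^3*(x - 3)

Eigenvalues and multiplicities (the geometric multiplicity of λ is n − rank(A − λI), which equals the number of Jordan blocks for λ):
  λ = 0: algebraic multiplicity = 3, geometric multiplicity = 2
  λ = 3: algebraic multiplicity = 1, geometric multiplicity = 1

Determining the block sizes for each eigenvalue:
  λ = 0: 2 blocks summing to 3 forces exactly one block of size 2 and the rest size 1 → block sizes [2, 1]
  λ = 3: one block (gm = 1), so the single block has size am = 1 → block sizes [1]

Assembling the blocks gives a Jordan form
J =
  [0, 1, 0, 0]
  [0, 0, 0, 0]
  [0, 0, 0, 0]
  [0, 0, 0, 3]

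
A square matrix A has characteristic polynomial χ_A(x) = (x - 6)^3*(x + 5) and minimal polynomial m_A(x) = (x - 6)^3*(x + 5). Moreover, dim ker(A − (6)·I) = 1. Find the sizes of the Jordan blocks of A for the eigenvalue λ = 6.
Block sizes for λ = 6: [3]

Step 1 — from the characteristic polynomial, algebraic multiplicity of λ = 6 is 3. From dim ker(A − (6)·I) = 1, there are exactly 1 Jordan blocks for λ = 6.
Step 2 — from the minimal polynomial, the factor (x − 6)^3 tells us the largest block for λ = 6 has size 3.
Step 3 — with total size 3, 1 blocks, and largest block 3, the block sizes (in nonincreasing order) are [3].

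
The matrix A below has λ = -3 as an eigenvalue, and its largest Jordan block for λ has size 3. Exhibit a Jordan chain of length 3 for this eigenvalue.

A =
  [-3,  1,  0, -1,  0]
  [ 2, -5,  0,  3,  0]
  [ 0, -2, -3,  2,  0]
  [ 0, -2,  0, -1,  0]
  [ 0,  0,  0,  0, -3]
A Jordan chain for λ = -3 of length 3:
v_1 = (2, -4, -4, -4, 0)ᵀ
v_2 = (0, 2, 0, 0, 0)ᵀ
v_3 = (1, 0, 0, 0, 0)ᵀ

Let N = A − (-3)·I. We want v_3 with N^3 v_3 = 0 but N^2 v_3 ≠ 0; then v_{j-1} := N · v_j for j = 3, …, 2.

Pick v_3 = (1, 0, 0, 0, 0)ᵀ.
Then v_2 = N · v_3 = (0, 2, 0, 0, 0)ᵀ.
Then v_1 = N · v_2 = (2, -4, -4, -4, 0)ᵀ.

Sanity check: (A − (-3)·I) v_1 = (0, 0, 0, 0, 0)ᵀ = 0. ✓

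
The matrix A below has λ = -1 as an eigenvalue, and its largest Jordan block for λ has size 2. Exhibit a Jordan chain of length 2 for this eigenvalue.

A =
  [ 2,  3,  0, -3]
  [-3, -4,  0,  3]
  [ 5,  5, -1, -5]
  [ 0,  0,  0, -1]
A Jordan chain for λ = -1 of length 2:
v_1 = (3, -3, 5, 0)ᵀ
v_2 = (1, 0, 0, 0)ᵀ

Let N = A − (-1)·I. We want v_2 with N^2 v_2 = 0 but N^1 v_2 ≠ 0; then v_{j-1} := N · v_j for j = 2, …, 2.

Pick v_2 = (1, 0, 0, 0)ᵀ.
Then v_1 = N · v_2 = (3, -3, 5, 0)ᵀ.

Sanity check: (A − (-1)·I) v_1 = (0, 0, 0, 0)ᵀ = 0. ✓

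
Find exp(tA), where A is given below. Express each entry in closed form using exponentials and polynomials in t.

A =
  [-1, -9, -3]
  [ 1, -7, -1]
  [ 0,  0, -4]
e^{tA} =
  [3*t*exp(-4*t) + exp(-4*t), -9*t*exp(-4*t), -3*t*exp(-4*t)]
  [t*exp(-4*t), -3*t*exp(-4*t) + exp(-4*t), -t*exp(-4*t)]
  [0, 0, exp(-4*t)]

Strategy: write A = P · J · P⁻¹ where J is a Jordan canonical form, so e^{tA} = P · e^{tJ} · P⁻¹, and e^{tJ} can be computed block-by-block.

A has Jordan form
J =
  [-4,  1,  0]
  [ 0, -4,  0]
  [ 0,  0, -4]
(up to reordering of blocks).

Per-block formulas:
  For a 1×1 block at λ = -4: exp(t · [-4]) = [e^(-4t)].
  For a 2×2 Jordan block J_2(-4): exp(t · J_2(-4)) = e^(-4t)·(I + t·N), where N is the 2×2 nilpotent shift.

After assembling e^{tJ} and conjugating by P, we get:

e^{tA} =
  [3*t*exp(-4*t) + exp(-4*t), -9*t*exp(-4*t), -3*t*exp(-4*t)]
  [t*exp(-4*t), -3*t*exp(-4*t) + exp(-4*t), -t*exp(-4*t)]
  [0, 0, exp(-4*t)]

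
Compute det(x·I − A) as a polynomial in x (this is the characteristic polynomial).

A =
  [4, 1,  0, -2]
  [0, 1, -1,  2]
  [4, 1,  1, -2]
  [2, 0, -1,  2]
x^4 - 8*x^3 + 24*x^2 - 32*x + 16

Expanding det(x·I − A) (e.g. by cofactor expansion or by noting that A is similar to its Jordan form J, which has the same characteristic polynomial as A) gives
  χ_A(x) = x^4 - 8*x^3 + 24*x^2 - 32*x + 16
which factors as (x - 2)^4. The eigenvalues (with algebraic multiplicities) are λ = 2 with multiplicity 4.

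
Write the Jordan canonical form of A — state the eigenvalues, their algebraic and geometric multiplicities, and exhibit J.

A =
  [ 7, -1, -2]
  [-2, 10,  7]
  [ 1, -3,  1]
J_3(6)

The characteristic polynomial is
  det(x·I − A) = x^3 - 18*x^2 + 108*x - 216 = (x - 6)^3

Eigenvalues and multiplicities (the geometric multiplicity of λ is n − rank(A − λI), which equals the number of Jordan blocks for λ):
  λ = 6: algebraic multiplicity = 3, geometric multiplicity = 1

Determining the block sizes for each eigenvalue:
  λ = 6: one block (gm = 1), so the single block has size am = 3 → block sizes [3]

Assembling the blocks gives a Jordan form
J =
  [6, 1, 0]
  [0, 6, 1]
  [0, 0, 6]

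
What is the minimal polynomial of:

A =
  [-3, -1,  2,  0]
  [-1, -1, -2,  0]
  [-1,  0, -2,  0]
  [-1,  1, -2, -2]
x^3 + 6*x^2 + 12*x + 8

The characteristic polynomial is χ_A(x) = (x + 2)^4, so the eigenvalues are known. The minimal polynomial is
  m_A(x) = Π_λ (x − λ)^{k_λ}
where k_λ is the size of the *largest* Jordan block for λ (equivalently, the smallest k with (A − λI)^k v = 0 for every generalised eigenvector v of λ).

  λ = -2: largest Jordan block has size 3, contributing (x + 2)^3

So m_A(x) = (x + 2)^3 = x^3 + 6*x^2 + 12*x + 8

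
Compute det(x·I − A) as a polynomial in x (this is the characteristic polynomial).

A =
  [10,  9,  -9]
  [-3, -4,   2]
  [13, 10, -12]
x^3 + 6*x^2 + 12*x + 8

Expanding det(x·I − A) (e.g. by cofactor expansion or by noting that A is similar to its Jordan form J, which has the same characteristic polynomial as A) gives
  χ_A(x) = x^3 + 6*x^2 + 12*x + 8
which factors as (x + 2)^3. The eigenvalues (with algebraic multiplicities) are λ = -2 with multiplicity 3.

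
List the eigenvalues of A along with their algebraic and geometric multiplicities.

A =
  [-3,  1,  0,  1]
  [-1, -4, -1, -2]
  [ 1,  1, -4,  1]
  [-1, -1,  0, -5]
λ = -4: alg = 4, geom = 2

Step 1 — factor the characteristic polynomial to read off the algebraic multiplicities:
  χ_A(x) = (x + 4)^4

Step 2 — compute geometric multiplicities via the rank-nullity identity g(λ) = n − rank(A − λI):
  rank(A − (-4)·I) = 2, so dim ker(A − (-4)·I) = n − 2 = 2

Summary:
  λ = -4: algebraic multiplicity = 4, geometric multiplicity = 2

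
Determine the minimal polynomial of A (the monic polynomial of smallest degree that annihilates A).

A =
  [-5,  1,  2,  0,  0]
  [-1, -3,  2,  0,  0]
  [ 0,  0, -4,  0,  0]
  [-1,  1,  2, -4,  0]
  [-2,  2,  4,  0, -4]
x^2 + 8*x + 16

The characteristic polynomial is χ_A(x) = (x + 4)^5, so the eigenvalues are known. The minimal polynomial is
  m_A(x) = Π_λ (x − λ)^{k_λ}
where k_λ is the size of the *largest* Jordan block for λ (equivalently, the smallest k with (A − λI)^k v = 0 for every generalised eigenvector v of λ).

  λ = -4: largest Jordan block has size 2, contributing (x + 4)^2

So m_A(x) = (x + 4)^2 = x^2 + 8*x + 16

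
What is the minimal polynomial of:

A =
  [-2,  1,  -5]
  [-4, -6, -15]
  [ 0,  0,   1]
x^3 + 7*x^2 + 8*x - 16

The characteristic polynomial is χ_A(x) = (x - 1)*(x + 4)^2, so the eigenvalues are known. The minimal polynomial is
  m_A(x) = Π_λ (x − λ)^{k_λ}
where k_λ is the size of the *largest* Jordan block for λ (equivalently, the smallest k with (A − λI)^k v = 0 for every generalised eigenvector v of λ).

  λ = -4: largest Jordan block has size 2, contributing (x + 4)^2
  λ = 1: largest Jordan block has size 1, contributing (x − 1)

So m_A(x) = (x - 1)*(x + 4)^2 = x^3 + 7*x^2 + 8*x - 16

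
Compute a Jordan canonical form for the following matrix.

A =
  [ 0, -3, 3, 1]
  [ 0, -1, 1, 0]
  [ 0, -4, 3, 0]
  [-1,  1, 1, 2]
J_3(1) ⊕ J_1(1)

The characteristic polynomial is
  det(x·I − A) = x^4 - 4*x^3 + 6*x^2 - 4*x + 1 = (x - 1)^4

Eigenvalues and multiplicities (the geometric multiplicity of λ is n − rank(A − λI), which equals the number of Jordan blocks for λ):
  λ = 1: algebraic multiplicity = 4, geometric multiplicity = 2

Determining the block sizes for each eigenvalue:
  λ = 1: with am = 4 and gm = 2, the partition is not yet determined (e.g. several partitions of 4 into 2 parts exist). Let N = A − (1)·I. Computing rank(N^1) = 2, rank(N^2) = 1, rank(N^3) = 0; the number of blocks of size ≥ j is rank(N^{j−1}) − rank(N^j), giving [2, 1, 1]. So we have 1 block(s) of size 3, 1 block(s) of size 1 → block sizes [3, 1]

Assembling the blocks gives a Jordan form
J =
  [1, 1, 0, 0]
  [0, 1, 1, 0]
  [0, 0, 1, 0]
  [0, 0, 0, 1]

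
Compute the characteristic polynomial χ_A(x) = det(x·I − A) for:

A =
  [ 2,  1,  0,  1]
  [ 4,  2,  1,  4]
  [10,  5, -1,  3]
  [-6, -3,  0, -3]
x^4

Expanding det(x·I − A) (e.g. by cofactor expansion or by noting that A is similar to its Jordan form J, which has the same characteristic polynomial as A) gives
  χ_A(x) = x^4
which factors as x^4. The eigenvalues (with algebraic multiplicities) are λ = 0 with multiplicity 4.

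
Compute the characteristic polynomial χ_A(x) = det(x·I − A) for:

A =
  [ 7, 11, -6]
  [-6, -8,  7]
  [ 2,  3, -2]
x^3 + 3*x^2 + 3*x + 1

Expanding det(x·I − A) (e.g. by cofactor expansion or by noting that A is similar to its Jordan form J, which has the same characteristic polynomial as A) gives
  χ_A(x) = x^3 + 3*x^2 + 3*x + 1
which factors as (x + 1)^3. The eigenvalues (with algebraic multiplicities) are λ = -1 with multiplicity 3.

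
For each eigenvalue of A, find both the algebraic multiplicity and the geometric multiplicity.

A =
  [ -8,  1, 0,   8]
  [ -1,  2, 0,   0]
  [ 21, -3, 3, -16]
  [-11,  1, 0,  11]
λ = 1: alg = 2, geom = 1; λ = 3: alg = 2, geom = 2

Step 1 — factor the characteristic polynomial to read off the algebraic multiplicities:
  χ_A(x) = (x - 3)^2*(x - 1)^2

Step 2 — compute geometric multiplicities via the rank-nullity identity g(λ) = n − rank(A − λI):
  rank(A − (1)·I) = 3, so dim ker(A − (1)·I) = n − 3 = 1
  rank(A − (3)·I) = 2, so dim ker(A − (3)·I) = n − 2 = 2

Summary:
  λ = 1: algebraic multiplicity = 2, geometric multiplicity = 1
  λ = 3: algebraic multiplicity = 2, geometric multiplicity = 2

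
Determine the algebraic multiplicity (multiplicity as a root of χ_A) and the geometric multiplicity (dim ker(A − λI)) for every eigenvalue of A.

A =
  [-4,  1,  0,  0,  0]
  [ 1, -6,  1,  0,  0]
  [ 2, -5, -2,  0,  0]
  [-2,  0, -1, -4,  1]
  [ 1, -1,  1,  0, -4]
λ = -4: alg = 5, geom = 2

Step 1 — factor the characteristic polynomial to read off the algebraic multiplicities:
  χ_A(x) = (x + 4)^5

Step 2 — compute geometric multiplicities via the rank-nullity identity g(λ) = n − rank(A − λI):
  rank(A − (-4)·I) = 3, so dim ker(A − (-4)·I) = n − 3 = 2

Summary:
  λ = -4: algebraic multiplicity = 5, geometric multiplicity = 2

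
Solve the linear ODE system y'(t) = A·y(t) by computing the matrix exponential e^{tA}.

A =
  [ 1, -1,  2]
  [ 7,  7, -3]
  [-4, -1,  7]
e^{tA} =
  [t^2*exp(5*t)/2 - 4*t*exp(5*t) + exp(5*t), -t*exp(5*t), -t^2*exp(5*t)/2 + 2*t*exp(5*t)]
  [-t^2*exp(5*t) + 7*t*exp(5*t), 2*t*exp(5*t) + exp(5*t), t^2*exp(5*t) - 3*t*exp(5*t)]
  [t^2*exp(5*t)/2 - 4*t*exp(5*t), -t*exp(5*t), -t^2*exp(5*t)/2 + 2*t*exp(5*t) + exp(5*t)]

Strategy: write A = P · J · P⁻¹ where J is a Jordan canonical form, so e^{tA} = P · e^{tJ} · P⁻¹, and e^{tJ} can be computed block-by-block.

A has Jordan form
J =
  [5, 1, 0]
  [0, 5, 1]
  [0, 0, 5]
(up to reordering of blocks).

Per-block formulas:
  For a 3×3 Jordan block J_3(5): exp(t · J_3(5)) = e^(5t)·(I + t·N + (t^2/2)·N^2), where N is the 3×3 nilpotent shift.

After assembling e^{tJ} and conjugating by P, we get:

e^{tA} =
  [t^2*exp(5*t)/2 - 4*t*exp(5*t) + exp(5*t), -t*exp(5*t), -t^2*exp(5*t)/2 + 2*t*exp(5*t)]
  [-t^2*exp(5*t) + 7*t*exp(5*t), 2*t*exp(5*t) + exp(5*t), t^2*exp(5*t) - 3*t*exp(5*t)]
  [t^2*exp(5*t)/2 - 4*t*exp(5*t), -t*exp(5*t), -t^2*exp(5*t)/2 + 2*t*exp(5*t) + exp(5*t)]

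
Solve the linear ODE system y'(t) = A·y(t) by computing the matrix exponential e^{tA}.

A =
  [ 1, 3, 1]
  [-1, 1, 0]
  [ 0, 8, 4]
e^{tA} =
  [-t^2*exp(2*t) - t*exp(2*t) + exp(2*t), t^2*exp(2*t) + 3*t*exp(2*t), t^2*exp(2*t)/2 + t*exp(2*t)]
  [t^2*exp(2*t) - t*exp(2*t), -t^2*exp(2*t) - t*exp(2*t) + exp(2*t), -t^2*exp(2*t)/2]
  [-4*t^2*exp(2*t), 4*t^2*exp(2*t) + 8*t*exp(2*t), 2*t^2*exp(2*t) + 2*t*exp(2*t) + exp(2*t)]

Strategy: write A = P · J · P⁻¹ where J is a Jordan canonical form, so e^{tA} = P · e^{tJ} · P⁻¹, and e^{tJ} can be computed block-by-block.

A has Jordan form
J =
  [2, 1, 0]
  [0, 2, 1]
  [0, 0, 2]
(up to reordering of blocks).

Per-block formulas:
  For a 3×3 Jordan block J_3(2): exp(t · J_3(2)) = e^(2t)·(I + t·N + (t^2/2)·N^2), where N is the 3×3 nilpotent shift.

After assembling e^{tJ} and conjugating by P, we get:

e^{tA} =
  [-t^2*exp(2*t) - t*exp(2*t) + exp(2*t), t^2*exp(2*t) + 3*t*exp(2*t), t^2*exp(2*t)/2 + t*exp(2*t)]
  [t^2*exp(2*t) - t*exp(2*t), -t^2*exp(2*t) - t*exp(2*t) + exp(2*t), -t^2*exp(2*t)/2]
  [-4*t^2*exp(2*t), 4*t^2*exp(2*t) + 8*t*exp(2*t), 2*t^2*exp(2*t) + 2*t*exp(2*t) + exp(2*t)]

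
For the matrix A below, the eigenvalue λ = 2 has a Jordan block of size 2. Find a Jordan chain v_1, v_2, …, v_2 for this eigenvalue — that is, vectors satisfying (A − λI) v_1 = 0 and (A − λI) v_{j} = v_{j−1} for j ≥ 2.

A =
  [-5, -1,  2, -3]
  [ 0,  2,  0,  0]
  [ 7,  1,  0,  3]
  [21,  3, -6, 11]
A Jordan chain for λ = 2 of length 2:
v_1 = (-7, 0, 7, 21)ᵀ
v_2 = (1, 0, 0, 0)ᵀ

Let N = A − (2)·I. We want v_2 with N^2 v_2 = 0 but N^1 v_2 ≠ 0; then v_{j-1} := N · v_j for j = 2, …, 2.

Pick v_2 = (1, 0, 0, 0)ᵀ.
Then v_1 = N · v_2 = (-7, 0, 7, 21)ᵀ.

Sanity check: (A − (2)·I) v_1 = (0, 0, 0, 0)ᵀ = 0. ✓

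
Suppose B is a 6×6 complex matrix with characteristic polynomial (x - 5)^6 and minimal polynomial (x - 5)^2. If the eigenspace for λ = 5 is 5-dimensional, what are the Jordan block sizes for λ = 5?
Block sizes for λ = 5: [2, 1, 1, 1, 1]

Step 1 — from the characteristic polynomial, algebraic multiplicity of λ = 5 is 6. From dim ker(B − (5)·I) = 5, there are exactly 5 Jordan blocks for λ = 5.
Step 2 — from the minimal polynomial, the factor (x − 5)^2 tells us the largest block for λ = 5 has size 2.
Step 3 — with total size 6, 5 blocks, and largest block 2, the block sizes (in nonincreasing order) are [2, 1, 1, 1, 1].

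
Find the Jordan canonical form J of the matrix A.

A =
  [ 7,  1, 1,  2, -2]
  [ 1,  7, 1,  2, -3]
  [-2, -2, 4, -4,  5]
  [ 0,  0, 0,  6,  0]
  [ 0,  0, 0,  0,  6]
J_2(6) ⊕ J_2(6) ⊕ J_1(6)

The characteristic polynomial is
  det(x·I − A) = x^5 - 30*x^4 + 360*x^3 - 2160*x^2 + 6480*x - 7776 = (x - 6)^5

Eigenvalues and multiplicities (the geometric multiplicity of λ is n − rank(A − λI), which equals the number of Jordan blocks for λ):
  λ = 6: algebraic multiplicity = 5, geometric multiplicity = 3

Determining the block sizes for each eigenvalue:
  λ = 6: with am = 5 and gm = 3, the partition is not yet determined (e.g. several partitions of 5 into 3 parts exist). Let N = A − (6)·I. Computing rank(N^1) = 2, rank(N^2) = 0; the number of blocks of size ≥ j is rank(N^{j−1}) − rank(N^j), giving [3, 2]. So we have 2 block(s) of size 2, 1 block(s) of size 1 → block sizes [2, 2, 1]

Assembling the blocks gives a Jordan form
J =
  [6, 1, 0, 0, 0]
  [0, 6, 0, 0, 0]
  [0, 0, 6, 1, 0]
  [0, 0, 0, 6, 0]
  [0, 0, 0, 0, 6]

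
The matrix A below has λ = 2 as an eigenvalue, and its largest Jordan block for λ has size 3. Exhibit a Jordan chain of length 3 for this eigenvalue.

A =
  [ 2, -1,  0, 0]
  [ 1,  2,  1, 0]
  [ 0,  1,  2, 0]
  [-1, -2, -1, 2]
A Jordan chain for λ = 2 of length 3:
v_1 = (-1, 0, 1, -2)ᵀ
v_2 = (0, 1, 0, -1)ᵀ
v_3 = (1, 0, 0, 0)ᵀ

Let N = A − (2)·I. We want v_3 with N^3 v_3 = 0 but N^2 v_3 ≠ 0; then v_{j-1} := N · v_j for j = 3, …, 2.

Pick v_3 = (1, 0, 0, 0)ᵀ.
Then v_2 = N · v_3 = (0, 1, 0, -1)ᵀ.
Then v_1 = N · v_2 = (-1, 0, 1, -2)ᵀ.

Sanity check: (A − (2)·I) v_1 = (0, 0, 0, 0)ᵀ = 0. ✓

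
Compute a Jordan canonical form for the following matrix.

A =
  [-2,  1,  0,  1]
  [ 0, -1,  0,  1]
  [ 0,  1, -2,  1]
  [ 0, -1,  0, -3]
J_2(-2) ⊕ J_1(-2) ⊕ J_1(-2)

The characteristic polynomial is
  det(x·I − A) = x^4 + 8*x^3 + 24*x^2 + 32*x + 16 = (x + 2)^4

Eigenvalues and multiplicities (the geometric multiplicity of λ is n − rank(A − λI), which equals the number of Jordan blocks for λ):
  λ = -2: algebraic multiplicity = 4, geometric multiplicity = 3

Determining the block sizes for each eigenvalue:
  λ = -2: 3 blocks summing to 4 forces exactly one block of size 2 and the rest size 1 → block sizes [2, 1, 1]

Assembling the blocks gives a Jordan form
J =
  [-2,  1,  0,  0]
  [ 0, -2,  0,  0]
  [ 0,  0, -2,  0]
  [ 0,  0,  0, -2]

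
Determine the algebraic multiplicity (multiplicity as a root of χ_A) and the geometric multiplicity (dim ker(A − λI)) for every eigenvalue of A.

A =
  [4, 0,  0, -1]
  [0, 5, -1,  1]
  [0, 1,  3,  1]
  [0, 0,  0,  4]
λ = 4: alg = 4, geom = 2

Step 1 — factor the characteristic polynomial to read off the algebraic multiplicities:
  χ_A(x) = (x - 4)^4

Step 2 — compute geometric multiplicities via the rank-nullity identity g(λ) = n − rank(A − λI):
  rank(A − (4)·I) = 2, so dim ker(A − (4)·I) = n − 2 = 2

Summary:
  λ = 4: algebraic multiplicity = 4, geometric multiplicity = 2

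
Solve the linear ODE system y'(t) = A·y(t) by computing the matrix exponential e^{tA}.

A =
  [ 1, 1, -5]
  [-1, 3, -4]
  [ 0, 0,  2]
e^{tA} =
  [-t*exp(2*t) + exp(2*t), t*exp(2*t), t^2*exp(2*t)/2 - 5*t*exp(2*t)]
  [-t*exp(2*t), t*exp(2*t) + exp(2*t), t^2*exp(2*t)/2 - 4*t*exp(2*t)]
  [0, 0, exp(2*t)]

Strategy: write A = P · J · P⁻¹ where J is a Jordan canonical form, so e^{tA} = P · e^{tJ} · P⁻¹, and e^{tJ} can be computed block-by-block.

A has Jordan form
J =
  [2, 1, 0]
  [0, 2, 1]
  [0, 0, 2]
(up to reordering of blocks).

Per-block formulas:
  For a 3×3 Jordan block J_3(2): exp(t · J_3(2)) = e^(2t)·(I + t·N + (t^2/2)·N^2), where N is the 3×3 nilpotent shift.

After assembling e^{tJ} and conjugating by P, we get:

e^{tA} =
  [-t*exp(2*t) + exp(2*t), t*exp(2*t), t^2*exp(2*t)/2 - 5*t*exp(2*t)]
  [-t*exp(2*t), t*exp(2*t) + exp(2*t), t^2*exp(2*t)/2 - 4*t*exp(2*t)]
  [0, 0, exp(2*t)]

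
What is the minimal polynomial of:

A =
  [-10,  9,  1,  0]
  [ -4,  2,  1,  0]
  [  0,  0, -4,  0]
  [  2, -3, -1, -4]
x^3 + 12*x^2 + 48*x + 64

The characteristic polynomial is χ_A(x) = (x + 4)^4, so the eigenvalues are known. The minimal polynomial is
  m_A(x) = Π_λ (x − λ)^{k_λ}
where k_λ is the size of the *largest* Jordan block for λ (equivalently, the smallest k with (A − λI)^k v = 0 for every generalised eigenvector v of λ).

  λ = -4: largest Jordan block has size 3, contributing (x + 4)^3

So m_A(x) = (x + 4)^3 = x^3 + 12*x^2 + 48*x + 64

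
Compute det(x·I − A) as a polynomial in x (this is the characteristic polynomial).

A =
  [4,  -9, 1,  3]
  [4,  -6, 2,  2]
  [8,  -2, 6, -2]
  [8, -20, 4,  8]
x^4 - 12*x^3 + 52*x^2 - 96*x + 64

Expanding det(x·I − A) (e.g. by cofactor expansion or by noting that A is similar to its Jordan form J, which has the same characteristic polynomial as A) gives
  χ_A(x) = x^4 - 12*x^3 + 52*x^2 - 96*x + 64
which factors as (x - 4)^2*(x - 2)^2. The eigenvalues (with algebraic multiplicities) are λ = 2 with multiplicity 2, λ = 4 with multiplicity 2.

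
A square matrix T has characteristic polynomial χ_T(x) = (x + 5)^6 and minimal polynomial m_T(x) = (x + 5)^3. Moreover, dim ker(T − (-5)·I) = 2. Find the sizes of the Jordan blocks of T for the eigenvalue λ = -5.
Block sizes for λ = -5: [3, 3]

Step 1 — from the characteristic polynomial, algebraic multiplicity of λ = -5 is 6. From dim ker(T − (-5)·I) = 2, there are exactly 2 Jordan blocks for λ = -5.
Step 2 — from the minimal polynomial, the factor (x + 5)^3 tells us the largest block for λ = -5 has size 3.
Step 3 — with total size 6, 2 blocks, and largest block 3, the block sizes (in nonincreasing order) are [3, 3].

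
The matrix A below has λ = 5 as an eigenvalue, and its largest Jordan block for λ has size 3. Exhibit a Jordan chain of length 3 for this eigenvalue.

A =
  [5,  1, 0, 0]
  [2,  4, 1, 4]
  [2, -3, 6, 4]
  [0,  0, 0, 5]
A Jordan chain for λ = 5 of length 3:
v_1 = (2, 0, -4, 0)ᵀ
v_2 = (0, 2, 2, 0)ᵀ
v_3 = (1, 0, 0, 0)ᵀ

Let N = A − (5)·I. We want v_3 with N^3 v_3 = 0 but N^2 v_3 ≠ 0; then v_{j-1} := N · v_j for j = 3, …, 2.

Pick v_3 = (1, 0, 0, 0)ᵀ.
Then v_2 = N · v_3 = (0, 2, 2, 0)ᵀ.
Then v_1 = N · v_2 = (2, 0, -4, 0)ᵀ.

Sanity check: (A − (5)·I) v_1 = (0, 0, 0, 0)ᵀ = 0. ✓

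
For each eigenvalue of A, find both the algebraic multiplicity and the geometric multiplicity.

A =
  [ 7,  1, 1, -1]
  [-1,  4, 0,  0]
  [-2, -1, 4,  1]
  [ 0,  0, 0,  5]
λ = 5: alg = 4, geom = 2

Step 1 — factor the characteristic polynomial to read off the algebraic multiplicities:
  χ_A(x) = (x - 5)^4

Step 2 — compute geometric multiplicities via the rank-nullity identity g(λ) = n − rank(A − λI):
  rank(A − (5)·I) = 2, so dim ker(A − (5)·I) = n − 2 = 2

Summary:
  λ = 5: algebraic multiplicity = 4, geometric multiplicity = 2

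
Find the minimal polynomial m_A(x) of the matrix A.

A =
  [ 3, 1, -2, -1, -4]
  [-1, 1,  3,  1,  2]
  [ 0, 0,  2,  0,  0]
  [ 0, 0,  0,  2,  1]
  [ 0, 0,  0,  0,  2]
x^3 - 6*x^2 + 12*x - 8

The characteristic polynomial is χ_A(x) = (x - 2)^5, so the eigenvalues are known. The minimal polynomial is
  m_A(x) = Π_λ (x − λ)^{k_λ}
where k_λ is the size of the *largest* Jordan block for λ (equivalently, the smallest k with (A − λI)^k v = 0 for every generalised eigenvector v of λ).

  λ = 2: largest Jordan block has size 3, contributing (x − 2)^3

So m_A(x) = (x - 2)^3 = x^3 - 6*x^2 + 12*x - 8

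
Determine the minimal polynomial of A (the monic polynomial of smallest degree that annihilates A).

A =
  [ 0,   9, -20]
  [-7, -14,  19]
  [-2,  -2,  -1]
x^3 + 15*x^2 + 75*x + 125

The characteristic polynomial is χ_A(x) = (x + 5)^3, so the eigenvalues are known. The minimal polynomial is
  m_A(x) = Π_λ (x − λ)^{k_λ}
where k_λ is the size of the *largest* Jordan block for λ (equivalently, the smallest k with (A − λI)^k v = 0 for every generalised eigenvector v of λ).

  λ = -5: largest Jordan block has size 3, contributing (x + 5)^3

So m_A(x) = (x + 5)^3 = x^3 + 15*x^2 + 75*x + 125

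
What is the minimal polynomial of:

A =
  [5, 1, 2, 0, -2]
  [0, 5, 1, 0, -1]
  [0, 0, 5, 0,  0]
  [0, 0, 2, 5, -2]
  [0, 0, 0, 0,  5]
x^3 - 15*x^2 + 75*x - 125

The characteristic polynomial is χ_A(x) = (x - 5)^5, so the eigenvalues are known. The minimal polynomial is
  m_A(x) = Π_λ (x − λ)^{k_λ}
where k_λ is the size of the *largest* Jordan block for λ (equivalently, the smallest k with (A − λI)^k v = 0 for every generalised eigenvector v of λ).

  λ = 5: largest Jordan block has size 3, contributing (x − 5)^3

So m_A(x) = (x - 5)^3 = x^3 - 15*x^2 + 75*x - 125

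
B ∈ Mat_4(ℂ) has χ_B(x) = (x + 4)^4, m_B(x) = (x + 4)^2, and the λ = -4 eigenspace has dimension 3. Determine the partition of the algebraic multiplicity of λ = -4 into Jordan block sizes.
Block sizes for λ = -4: [2, 1, 1]

Step 1 — from the characteristic polynomial, algebraic multiplicity of λ = -4 is 4. From dim ker(B − (-4)·I) = 3, there are exactly 3 Jordan blocks for λ = -4.
Step 2 — from the minimal polynomial, the factor (x + 4)^2 tells us the largest block for λ = -4 has size 2.
Step 3 — with total size 4, 3 blocks, and largest block 2, the block sizes (in nonincreasing order) are [2, 1, 1].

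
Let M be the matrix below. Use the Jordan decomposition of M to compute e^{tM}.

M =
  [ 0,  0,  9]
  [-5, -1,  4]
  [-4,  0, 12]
e^{tM} =
  [-6*t*exp(6*t) + exp(6*t), 0, 9*t*exp(6*t)]
  [2*t*exp(6*t) - exp(6*t) + exp(-t), exp(-t), -3*t*exp(6*t) + exp(6*t) - exp(-t)]
  [-4*t*exp(6*t), 0, 6*t*exp(6*t) + exp(6*t)]

Strategy: write M = P · J · P⁻¹ where J is a Jordan canonical form, so e^{tM} = P · e^{tJ} · P⁻¹, and e^{tJ} can be computed block-by-block.

M has Jordan form
J =
  [-1, 0, 0]
  [ 0, 6, 1]
  [ 0, 0, 6]
(up to reordering of blocks).

Per-block formulas:
  For a 2×2 Jordan block J_2(6): exp(t · J_2(6)) = e^(6t)·(I + t·N), where N is the 2×2 nilpotent shift.
  For a 1×1 block at λ = -1: exp(t · [-1]) = [e^(-1t)].

After assembling e^{tJ} and conjugating by P, we get:

e^{tM} =
  [-6*t*exp(6*t) + exp(6*t), 0, 9*t*exp(6*t)]
  [2*t*exp(6*t) - exp(6*t) + exp(-t), exp(-t), -3*t*exp(6*t) + exp(6*t) - exp(-t)]
  [-4*t*exp(6*t), 0, 6*t*exp(6*t) + exp(6*t)]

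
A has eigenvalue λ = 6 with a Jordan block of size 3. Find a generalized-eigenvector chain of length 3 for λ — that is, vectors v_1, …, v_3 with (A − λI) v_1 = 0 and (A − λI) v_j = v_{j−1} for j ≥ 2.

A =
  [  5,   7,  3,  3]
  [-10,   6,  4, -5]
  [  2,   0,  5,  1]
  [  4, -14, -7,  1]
A Jordan chain for λ = 6 of length 3:
v_1 = (-2, -2, 0, 4)ᵀ
v_2 = (-8, -10, 2, 18)ᵀ
v_3 = (1, -1, 0, 0)ᵀ

Let N = A − (6)·I. We want v_3 with N^3 v_3 = 0 but N^2 v_3 ≠ 0; then v_{j-1} := N · v_j for j = 3, …, 2.

Pick v_3 = (1, -1, 0, 0)ᵀ.
Then v_2 = N · v_3 = (-8, -10, 2, 18)ᵀ.
Then v_1 = N · v_2 = (-2, -2, 0, 4)ᵀ.

Sanity check: (A − (6)·I) v_1 = (0, 0, 0, 0)ᵀ = 0. ✓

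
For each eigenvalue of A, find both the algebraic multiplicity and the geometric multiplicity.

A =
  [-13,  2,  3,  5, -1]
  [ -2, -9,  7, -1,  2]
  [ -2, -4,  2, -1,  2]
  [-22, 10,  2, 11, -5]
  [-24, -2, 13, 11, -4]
λ = -5: alg = 2, geom = 2; λ = -1: alg = 3, geom = 1

Step 1 — factor the characteristic polynomial to read off the algebraic multiplicities:
  χ_A(x) = (x + 1)^3*(x + 5)^2

Step 2 — compute geometric multiplicities via the rank-nullity identity g(λ) = n − rank(A − λI):
  rank(A − (-5)·I) = 3, so dim ker(A − (-5)·I) = n − 3 = 2
  rank(A − (-1)·I) = 4, so dim ker(A − (-1)·I) = n − 4 = 1

Summary:
  λ = -5: algebraic multiplicity = 2, geometric multiplicity = 2
  λ = -1: algebraic multiplicity = 3, geometric multiplicity = 1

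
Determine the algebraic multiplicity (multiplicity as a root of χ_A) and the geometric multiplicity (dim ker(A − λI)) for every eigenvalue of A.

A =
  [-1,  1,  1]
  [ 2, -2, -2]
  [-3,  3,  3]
λ = 0: alg = 3, geom = 2

Step 1 — factor the characteristic polynomial to read off the algebraic multiplicities:
  χ_A(x) = x^3

Step 2 — compute geometric multiplicities via the rank-nullity identity g(λ) = n − rank(A − λI):
  rank(A − (0)·I) = 1, so dim ker(A − (0)·I) = n − 1 = 2

Summary:
  λ = 0: algebraic multiplicity = 3, geometric multiplicity = 2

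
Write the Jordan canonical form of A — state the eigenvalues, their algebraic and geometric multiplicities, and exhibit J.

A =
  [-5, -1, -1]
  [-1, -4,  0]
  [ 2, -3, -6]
J_3(-5)

The characteristic polynomial is
  det(x·I − A) = x^3 + 15*x^2 + 75*x + 125 = (x + 5)^3

Eigenvalues and multiplicities (the geometric multiplicity of λ is n − rank(A − λI), which equals the number of Jordan blocks for λ):
  λ = -5: algebraic multiplicity = 3, geometric multiplicity = 1

Determining the block sizes for each eigenvalue:
  λ = -5: one block (gm = 1), so the single block has size am = 3 → block sizes [3]

Assembling the blocks gives a Jordan form
J =
  [-5,  1,  0]
  [ 0, -5,  1]
  [ 0,  0, -5]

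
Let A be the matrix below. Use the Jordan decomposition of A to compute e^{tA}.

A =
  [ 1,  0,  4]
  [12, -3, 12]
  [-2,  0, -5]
e^{tA} =
  [2*exp(-t) - exp(-3*t), 0, 2*exp(-t) - 2*exp(-3*t)]
  [6*exp(-t) - 6*exp(-3*t), exp(-3*t), 6*exp(-t) - 6*exp(-3*t)]
  [-exp(-t) + exp(-3*t), 0, -exp(-t) + 2*exp(-3*t)]

Strategy: write A = P · J · P⁻¹ where J is a Jordan canonical form, so e^{tA} = P · e^{tJ} · P⁻¹, and e^{tJ} can be computed block-by-block.

A has Jordan form
J =
  [-3,  0,  0]
  [ 0, -3,  0]
  [ 0,  0, -1]
(up to reordering of blocks).

Per-block formulas:
  For a 1×1 block at λ = -3: exp(t · [-3]) = [e^(-3t)].
  For a 1×1 block at λ = -1: exp(t · [-1]) = [e^(-1t)].

After assembling e^{tJ} and conjugating by P, we get:

e^{tA} =
  [2*exp(-t) - exp(-3*t), 0, 2*exp(-t) - 2*exp(-3*t)]
  [6*exp(-t) - 6*exp(-3*t), exp(-3*t), 6*exp(-t) - 6*exp(-3*t)]
  [-exp(-t) + exp(-3*t), 0, -exp(-t) + 2*exp(-3*t)]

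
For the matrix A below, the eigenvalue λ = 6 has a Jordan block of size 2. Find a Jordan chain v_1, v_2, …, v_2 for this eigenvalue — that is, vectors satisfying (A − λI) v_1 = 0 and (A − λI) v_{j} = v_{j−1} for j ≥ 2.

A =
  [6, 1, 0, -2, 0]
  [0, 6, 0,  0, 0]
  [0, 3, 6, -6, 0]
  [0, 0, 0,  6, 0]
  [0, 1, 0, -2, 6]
A Jordan chain for λ = 6 of length 2:
v_1 = (1, 0, 3, 0, 1)ᵀ
v_2 = (0, 1, 0, 0, 0)ᵀ

Let N = A − (6)·I. We want v_2 with N^2 v_2 = 0 but N^1 v_2 ≠ 0; then v_{j-1} := N · v_j for j = 2, …, 2.

Pick v_2 = (0, 1, 0, 0, 0)ᵀ.
Then v_1 = N · v_2 = (1, 0, 3, 0, 1)ᵀ.

Sanity check: (A − (6)·I) v_1 = (0, 0, 0, 0, 0)ᵀ = 0. ✓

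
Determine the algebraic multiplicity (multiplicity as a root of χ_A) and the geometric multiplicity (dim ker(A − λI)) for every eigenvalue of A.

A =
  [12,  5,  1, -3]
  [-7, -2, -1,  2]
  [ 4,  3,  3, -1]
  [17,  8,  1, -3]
λ = 2: alg = 2, geom = 1; λ = 3: alg = 2, geom = 1

Step 1 — factor the characteristic polynomial to read off the algebraic multiplicities:
  χ_A(x) = (x - 3)^2*(x - 2)^2

Step 2 — compute geometric multiplicities via the rank-nullity identity g(λ) = n − rank(A − λI):
  rank(A − (2)·I) = 3, so dim ker(A − (2)·I) = n − 3 = 1
  rank(A − (3)·I) = 3, so dim ker(A − (3)·I) = n − 3 = 1

Summary:
  λ = 2: algebraic multiplicity = 2, geometric multiplicity = 1
  λ = 3: algebraic multiplicity = 2, geometric multiplicity = 1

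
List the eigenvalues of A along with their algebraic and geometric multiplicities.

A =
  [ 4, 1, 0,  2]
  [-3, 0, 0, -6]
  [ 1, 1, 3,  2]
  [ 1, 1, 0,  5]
λ = 3: alg = 4, geom = 3

Step 1 — factor the characteristic polynomial to read off the algebraic multiplicities:
  χ_A(x) = (x - 3)^4

Step 2 — compute geometric multiplicities via the rank-nullity identity g(λ) = n − rank(A − λI):
  rank(A − (3)·I) = 1, so dim ker(A − (3)·I) = n − 1 = 3

Summary:
  λ = 3: algebraic multiplicity = 4, geometric multiplicity = 3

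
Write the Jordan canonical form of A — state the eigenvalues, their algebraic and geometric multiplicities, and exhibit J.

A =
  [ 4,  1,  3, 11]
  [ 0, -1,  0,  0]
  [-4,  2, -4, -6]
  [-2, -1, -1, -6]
J_3(-2) ⊕ J_1(-1)

The characteristic polynomial is
  det(x·I − A) = x^4 + 7*x^3 + 18*x^2 + 20*x + 8 = (x + 1)*(x + 2)^3

Eigenvalues and multiplicities (the geometric multiplicity of λ is n − rank(A − λI), which equals the number of Jordan blocks for λ):
  λ = -2: algebraic multiplicity = 3, geometric multiplicity = 1
  λ = -1: algebraic multiplicity = 1, geometric multiplicity = 1

Determining the block sizes for each eigenvalue:
  λ = -2: one block (gm = 1), so the single block has size am = 3 → block sizes [3]
  λ = -1: one block (gm = 1), so the single block has size am = 1 → block sizes [1]

Assembling the blocks gives a Jordan form
J =
  [-2,  1,  0,  0]
  [ 0, -2,  1,  0]
  [ 0,  0, -2,  0]
  [ 0,  0,  0, -1]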